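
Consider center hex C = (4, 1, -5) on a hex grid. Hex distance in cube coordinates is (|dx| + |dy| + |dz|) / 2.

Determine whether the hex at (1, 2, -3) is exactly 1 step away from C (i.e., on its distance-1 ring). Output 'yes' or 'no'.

Answer: no

Derivation:
|px - cx| = |1 - 4| = 3
|py - cy| = |2 - 1| = 1
|pz - cz| = |-3 - (-5)| = 2
distance = (3+1+2)/2 = 6/2 = 3
radius = 1; distance != radius -> no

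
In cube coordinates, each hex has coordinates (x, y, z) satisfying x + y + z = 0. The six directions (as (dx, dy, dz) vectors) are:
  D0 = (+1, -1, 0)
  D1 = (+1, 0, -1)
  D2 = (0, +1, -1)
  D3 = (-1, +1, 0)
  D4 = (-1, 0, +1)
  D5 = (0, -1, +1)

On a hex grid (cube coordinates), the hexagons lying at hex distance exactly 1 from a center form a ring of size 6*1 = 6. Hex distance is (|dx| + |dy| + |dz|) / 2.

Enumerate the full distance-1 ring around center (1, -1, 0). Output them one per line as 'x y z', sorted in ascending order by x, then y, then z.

Walk ring at distance 1 from (1, -1, 0):
Start at center + D4*1 = (0, -1, 1)
  hex 0: (0, -1, 1)
  hex 1: (1, -2, 1)
  hex 2: (2, -2, 0)
  hex 3: (2, -1, -1)
  hex 4: (1, 0, -1)
  hex 5: (0, 0, 0)
Sorted: 6 hexes.

Answer: 0 -1 1
0 0 0
1 -2 1
1 0 -1
2 -2 0
2 -1 -1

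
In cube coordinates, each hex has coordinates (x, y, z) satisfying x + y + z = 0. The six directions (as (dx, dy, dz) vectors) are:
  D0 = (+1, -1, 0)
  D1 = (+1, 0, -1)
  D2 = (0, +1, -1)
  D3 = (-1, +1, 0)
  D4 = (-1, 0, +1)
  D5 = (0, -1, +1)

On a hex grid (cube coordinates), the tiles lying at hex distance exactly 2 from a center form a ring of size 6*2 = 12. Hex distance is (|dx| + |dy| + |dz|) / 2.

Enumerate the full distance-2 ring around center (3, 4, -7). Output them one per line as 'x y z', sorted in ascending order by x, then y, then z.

Answer: 1 4 -5
1 5 -6
1 6 -7
2 3 -5
2 6 -8
3 2 -5
3 6 -9
4 2 -6
4 5 -9
5 2 -7
5 3 -8
5 4 -9

Derivation:
Walk ring at distance 2 from (3, 4, -7):
Start at center + D4*2 = (1, 4, -5)
  hex 0: (1, 4, -5)
  hex 1: (2, 3, -5)
  hex 2: (3, 2, -5)
  hex 3: (4, 2, -6)
  hex 4: (5, 2, -7)
  hex 5: (5, 3, -8)
  hex 6: (5, 4, -9)
  hex 7: (4, 5, -9)
  hex 8: (3, 6, -9)
  hex 9: (2, 6, -8)
  hex 10: (1, 6, -7)
  hex 11: (1, 5, -6)
Sorted: 12 hexes.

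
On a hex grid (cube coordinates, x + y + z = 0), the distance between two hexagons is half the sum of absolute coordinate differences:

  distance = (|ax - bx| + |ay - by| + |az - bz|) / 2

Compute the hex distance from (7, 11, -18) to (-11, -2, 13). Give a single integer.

Answer: 31

Derivation:
|ax - bx| = |7 - (-11)| = 18
|ay - by| = |11 - (-2)| = 13
|az - bz| = |-18 - 13| = 31
distance = (18 + 13 + 31) / 2 = 62 / 2 = 31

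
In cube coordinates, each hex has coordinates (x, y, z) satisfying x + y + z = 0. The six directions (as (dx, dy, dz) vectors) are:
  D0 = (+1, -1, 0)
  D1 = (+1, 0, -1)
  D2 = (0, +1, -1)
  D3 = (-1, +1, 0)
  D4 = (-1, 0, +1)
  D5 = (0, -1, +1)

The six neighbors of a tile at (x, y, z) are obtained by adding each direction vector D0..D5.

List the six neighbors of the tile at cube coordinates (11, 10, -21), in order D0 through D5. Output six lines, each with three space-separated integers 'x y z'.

Answer: 12 9 -21
12 10 -22
11 11 -22
10 11 -21
10 10 -20
11 9 -20

Derivation:
Center: (11, 10, -21). Add each direction:
  D0: (11, 10, -21) + (1, -1, 0) = (12, 9, -21)
  D1: (11, 10, -21) + (1, 0, -1) = (12, 10, -22)
  D2: (11, 10, -21) + (0, 1, -1) = (11, 11, -22)
  D3: (11, 10, -21) + (-1, 1, 0) = (10, 11, -21)
  D4: (11, 10, -21) + (-1, 0, 1) = (10, 10, -20)
  D5: (11, 10, -21) + (0, -1, 1) = (11, 9, -20)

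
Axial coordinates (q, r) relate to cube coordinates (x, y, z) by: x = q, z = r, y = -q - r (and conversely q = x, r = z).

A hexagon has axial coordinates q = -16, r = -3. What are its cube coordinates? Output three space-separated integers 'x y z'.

Answer: -16 19 -3

Derivation:
x = q = -16
z = r = -3
y = -x - z = -(-16) - (-3) = 19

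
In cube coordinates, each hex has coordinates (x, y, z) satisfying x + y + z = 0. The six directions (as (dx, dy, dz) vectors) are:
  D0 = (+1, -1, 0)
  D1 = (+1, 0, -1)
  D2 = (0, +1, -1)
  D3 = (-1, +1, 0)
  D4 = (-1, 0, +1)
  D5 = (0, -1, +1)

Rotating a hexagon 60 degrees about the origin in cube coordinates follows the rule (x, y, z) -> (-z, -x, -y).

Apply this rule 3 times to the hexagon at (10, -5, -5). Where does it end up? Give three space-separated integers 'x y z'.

Answer: -10 5 5

Derivation:
Start: (10, -5, -5)
Step 1: (10, -5, -5) -> (-(-5), -(10), -(-5)) = (5, -10, 5)
Step 2: (5, -10, 5) -> (-(5), -(5), -(-10)) = (-5, -5, 10)
Step 3: (-5, -5, 10) -> (-(10), -(-5), -(-5)) = (-10, 5, 5)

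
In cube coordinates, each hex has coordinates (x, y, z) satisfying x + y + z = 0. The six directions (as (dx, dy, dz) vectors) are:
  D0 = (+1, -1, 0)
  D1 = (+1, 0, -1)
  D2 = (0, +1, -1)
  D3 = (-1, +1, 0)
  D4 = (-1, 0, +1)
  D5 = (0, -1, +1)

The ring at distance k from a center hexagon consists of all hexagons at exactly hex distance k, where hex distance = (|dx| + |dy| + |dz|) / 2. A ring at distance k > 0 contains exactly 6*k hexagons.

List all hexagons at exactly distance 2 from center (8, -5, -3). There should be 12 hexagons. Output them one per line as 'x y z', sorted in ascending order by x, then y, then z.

Walk ring at distance 2 from (8, -5, -3):
Start at center + D4*2 = (6, -5, -1)
  hex 0: (6, -5, -1)
  hex 1: (7, -6, -1)
  hex 2: (8, -7, -1)
  hex 3: (9, -7, -2)
  hex 4: (10, -7, -3)
  hex 5: (10, -6, -4)
  hex 6: (10, -5, -5)
  hex 7: (9, -4, -5)
  hex 8: (8, -3, -5)
  hex 9: (7, -3, -4)
  hex 10: (6, -3, -3)
  hex 11: (6, -4, -2)
Sorted: 12 hexes.

Answer: 6 -5 -1
6 -4 -2
6 -3 -3
7 -6 -1
7 -3 -4
8 -7 -1
8 -3 -5
9 -7 -2
9 -4 -5
10 -7 -3
10 -6 -4
10 -5 -5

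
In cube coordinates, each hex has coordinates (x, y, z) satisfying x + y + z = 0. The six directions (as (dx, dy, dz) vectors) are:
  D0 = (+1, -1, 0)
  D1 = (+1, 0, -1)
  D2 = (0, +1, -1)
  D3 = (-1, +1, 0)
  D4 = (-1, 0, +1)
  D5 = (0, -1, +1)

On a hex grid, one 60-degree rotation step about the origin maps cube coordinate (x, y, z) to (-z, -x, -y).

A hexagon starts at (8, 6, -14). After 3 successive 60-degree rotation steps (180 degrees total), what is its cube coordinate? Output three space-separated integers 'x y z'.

Answer: -8 -6 14

Derivation:
Start: (8, 6, -14)
Step 1: (8, 6, -14) -> (-(-14), -(8), -(6)) = (14, -8, -6)
Step 2: (14, -8, -6) -> (-(-6), -(14), -(-8)) = (6, -14, 8)
Step 3: (6, -14, 8) -> (-(8), -(6), -(-14)) = (-8, -6, 14)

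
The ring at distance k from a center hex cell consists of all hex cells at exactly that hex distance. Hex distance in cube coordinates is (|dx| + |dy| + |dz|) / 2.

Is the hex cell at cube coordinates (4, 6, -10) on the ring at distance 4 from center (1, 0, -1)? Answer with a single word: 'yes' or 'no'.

|px - cx| = |4 - 1| = 3
|py - cy| = |6 - 0| = 6
|pz - cz| = |-10 - (-1)| = 9
distance = (3+6+9)/2 = 18/2 = 9
radius = 4; distance != radius -> no

Answer: no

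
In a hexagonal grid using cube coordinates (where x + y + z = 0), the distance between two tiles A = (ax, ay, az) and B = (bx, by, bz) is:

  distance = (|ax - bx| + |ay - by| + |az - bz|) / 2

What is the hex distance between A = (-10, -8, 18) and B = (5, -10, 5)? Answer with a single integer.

Answer: 15

Derivation:
|ax - bx| = |-10 - 5| = 15
|ay - by| = |-8 - (-10)| = 2
|az - bz| = |18 - 5| = 13
distance = (15 + 2 + 13) / 2 = 30 / 2 = 15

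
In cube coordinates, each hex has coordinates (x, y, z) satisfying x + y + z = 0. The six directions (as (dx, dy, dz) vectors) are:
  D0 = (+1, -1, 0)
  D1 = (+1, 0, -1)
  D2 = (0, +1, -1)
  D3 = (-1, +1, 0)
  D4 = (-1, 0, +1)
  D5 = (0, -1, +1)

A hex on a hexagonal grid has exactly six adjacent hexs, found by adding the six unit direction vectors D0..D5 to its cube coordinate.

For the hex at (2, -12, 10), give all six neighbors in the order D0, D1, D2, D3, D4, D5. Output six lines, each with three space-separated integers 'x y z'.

Center: (2, -12, 10). Add each direction:
  D0: (2, -12, 10) + (1, -1, 0) = (3, -13, 10)
  D1: (2, -12, 10) + (1, 0, -1) = (3, -12, 9)
  D2: (2, -12, 10) + (0, 1, -1) = (2, -11, 9)
  D3: (2, -12, 10) + (-1, 1, 0) = (1, -11, 10)
  D4: (2, -12, 10) + (-1, 0, 1) = (1, -12, 11)
  D5: (2, -12, 10) + (0, -1, 1) = (2, -13, 11)

Answer: 3 -13 10
3 -12 9
2 -11 9
1 -11 10
1 -12 11
2 -13 11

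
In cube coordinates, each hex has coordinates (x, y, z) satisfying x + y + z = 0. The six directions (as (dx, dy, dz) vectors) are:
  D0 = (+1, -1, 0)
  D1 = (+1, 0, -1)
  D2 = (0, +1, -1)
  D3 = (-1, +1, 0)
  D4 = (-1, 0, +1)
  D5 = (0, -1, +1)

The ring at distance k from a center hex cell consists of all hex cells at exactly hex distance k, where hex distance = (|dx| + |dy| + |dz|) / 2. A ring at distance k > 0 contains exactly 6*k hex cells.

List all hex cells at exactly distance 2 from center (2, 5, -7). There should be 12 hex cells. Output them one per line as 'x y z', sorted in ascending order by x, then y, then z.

Answer: 0 5 -5
0 6 -6
0 7 -7
1 4 -5
1 7 -8
2 3 -5
2 7 -9
3 3 -6
3 6 -9
4 3 -7
4 4 -8
4 5 -9

Derivation:
Walk ring at distance 2 from (2, 5, -7):
Start at center + D4*2 = (0, 5, -5)
  hex 0: (0, 5, -5)
  hex 1: (1, 4, -5)
  hex 2: (2, 3, -5)
  hex 3: (3, 3, -6)
  hex 4: (4, 3, -7)
  hex 5: (4, 4, -8)
  hex 6: (4, 5, -9)
  hex 7: (3, 6, -9)
  hex 8: (2, 7, -9)
  hex 9: (1, 7, -8)
  hex 10: (0, 7, -7)
  hex 11: (0, 6, -6)
Sorted: 12 hexes.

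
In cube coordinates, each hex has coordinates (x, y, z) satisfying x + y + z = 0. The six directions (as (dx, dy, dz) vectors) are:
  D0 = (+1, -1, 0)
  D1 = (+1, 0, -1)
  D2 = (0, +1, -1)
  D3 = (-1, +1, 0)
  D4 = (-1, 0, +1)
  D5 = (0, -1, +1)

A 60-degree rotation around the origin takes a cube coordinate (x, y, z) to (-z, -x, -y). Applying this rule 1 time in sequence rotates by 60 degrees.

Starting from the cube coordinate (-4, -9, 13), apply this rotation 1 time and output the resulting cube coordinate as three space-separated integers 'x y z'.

Answer: -13 4 9

Derivation:
Start: (-4, -9, 13)
Step 1: (-4, -9, 13) -> (-(13), -(-4), -(-9)) = (-13, 4, 9)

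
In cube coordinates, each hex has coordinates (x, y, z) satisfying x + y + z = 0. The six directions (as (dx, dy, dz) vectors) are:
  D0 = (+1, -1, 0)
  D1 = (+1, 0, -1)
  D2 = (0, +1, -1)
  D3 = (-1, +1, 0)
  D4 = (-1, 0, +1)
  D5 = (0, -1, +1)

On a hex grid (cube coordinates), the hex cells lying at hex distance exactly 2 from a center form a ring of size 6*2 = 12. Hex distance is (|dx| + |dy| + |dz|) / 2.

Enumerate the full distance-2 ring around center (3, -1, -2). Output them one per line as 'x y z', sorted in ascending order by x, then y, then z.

Answer: 1 -1 0
1 0 -1
1 1 -2
2 -2 0
2 1 -3
3 -3 0
3 1 -4
4 -3 -1
4 0 -4
5 -3 -2
5 -2 -3
5 -1 -4

Derivation:
Walk ring at distance 2 from (3, -1, -2):
Start at center + D4*2 = (1, -1, 0)
  hex 0: (1, -1, 0)
  hex 1: (2, -2, 0)
  hex 2: (3, -3, 0)
  hex 3: (4, -3, -1)
  hex 4: (5, -3, -2)
  hex 5: (5, -2, -3)
  hex 6: (5, -1, -4)
  hex 7: (4, 0, -4)
  hex 8: (3, 1, -4)
  hex 9: (2, 1, -3)
  hex 10: (1, 1, -2)
  hex 11: (1, 0, -1)
Sorted: 12 hexes.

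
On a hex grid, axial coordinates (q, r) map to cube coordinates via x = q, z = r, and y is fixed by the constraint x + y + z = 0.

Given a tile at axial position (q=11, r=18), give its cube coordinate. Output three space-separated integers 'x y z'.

x = q = 11
z = r = 18
y = -x - z = -(11) - (18) = -29

Answer: 11 -29 18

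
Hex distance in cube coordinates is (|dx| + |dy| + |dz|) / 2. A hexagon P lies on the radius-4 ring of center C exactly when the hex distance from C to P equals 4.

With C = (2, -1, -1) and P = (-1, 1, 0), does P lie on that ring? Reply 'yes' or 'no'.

|px - cx| = |-1 - 2| = 3
|py - cy| = |1 - (-1)| = 2
|pz - cz| = |0 - (-1)| = 1
distance = (3+2+1)/2 = 6/2 = 3
radius = 4; distance != radius -> no

Answer: no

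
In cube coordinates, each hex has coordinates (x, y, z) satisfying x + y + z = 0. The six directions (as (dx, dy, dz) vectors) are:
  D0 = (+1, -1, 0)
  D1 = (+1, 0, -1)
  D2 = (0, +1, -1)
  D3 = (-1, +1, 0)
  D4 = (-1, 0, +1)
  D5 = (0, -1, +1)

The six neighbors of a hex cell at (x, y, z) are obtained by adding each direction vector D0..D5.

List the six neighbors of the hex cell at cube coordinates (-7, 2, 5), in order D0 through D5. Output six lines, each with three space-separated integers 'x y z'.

Answer: -6 1 5
-6 2 4
-7 3 4
-8 3 5
-8 2 6
-7 1 6

Derivation:
Center: (-7, 2, 5). Add each direction:
  D0: (-7, 2, 5) + (1, -1, 0) = (-6, 1, 5)
  D1: (-7, 2, 5) + (1, 0, -1) = (-6, 2, 4)
  D2: (-7, 2, 5) + (0, 1, -1) = (-7, 3, 4)
  D3: (-7, 2, 5) + (-1, 1, 0) = (-8, 3, 5)
  D4: (-7, 2, 5) + (-1, 0, 1) = (-8, 2, 6)
  D5: (-7, 2, 5) + (0, -1, 1) = (-7, 1, 6)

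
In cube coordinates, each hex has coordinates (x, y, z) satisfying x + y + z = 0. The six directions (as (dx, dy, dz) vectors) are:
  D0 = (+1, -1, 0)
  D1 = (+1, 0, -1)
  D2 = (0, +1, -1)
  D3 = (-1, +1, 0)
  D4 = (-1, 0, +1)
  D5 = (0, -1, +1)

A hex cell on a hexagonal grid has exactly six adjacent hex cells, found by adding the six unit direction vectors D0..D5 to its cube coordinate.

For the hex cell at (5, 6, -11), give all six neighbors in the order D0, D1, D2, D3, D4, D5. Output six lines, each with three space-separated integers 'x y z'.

Center: (5, 6, -11). Add each direction:
  D0: (5, 6, -11) + (1, -1, 0) = (6, 5, -11)
  D1: (5, 6, -11) + (1, 0, -1) = (6, 6, -12)
  D2: (5, 6, -11) + (0, 1, -1) = (5, 7, -12)
  D3: (5, 6, -11) + (-1, 1, 0) = (4, 7, -11)
  D4: (5, 6, -11) + (-1, 0, 1) = (4, 6, -10)
  D5: (5, 6, -11) + (0, -1, 1) = (5, 5, -10)

Answer: 6 5 -11
6 6 -12
5 7 -12
4 7 -11
4 6 -10
5 5 -10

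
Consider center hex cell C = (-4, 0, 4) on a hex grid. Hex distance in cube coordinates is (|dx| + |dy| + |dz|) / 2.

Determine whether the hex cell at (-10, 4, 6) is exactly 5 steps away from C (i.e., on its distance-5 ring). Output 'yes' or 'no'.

Answer: no

Derivation:
|px - cx| = |-10 - (-4)| = 6
|py - cy| = |4 - 0| = 4
|pz - cz| = |6 - 4| = 2
distance = (6+4+2)/2 = 12/2 = 6
radius = 5; distance != radius -> no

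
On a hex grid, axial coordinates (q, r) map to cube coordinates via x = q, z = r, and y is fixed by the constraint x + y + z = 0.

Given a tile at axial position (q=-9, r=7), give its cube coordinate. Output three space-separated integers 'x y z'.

Answer: -9 2 7

Derivation:
x = q = -9
z = r = 7
y = -x - z = -(-9) - (7) = 2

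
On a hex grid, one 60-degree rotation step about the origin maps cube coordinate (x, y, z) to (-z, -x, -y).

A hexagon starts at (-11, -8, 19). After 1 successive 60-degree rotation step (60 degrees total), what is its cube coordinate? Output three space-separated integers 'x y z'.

Start: (-11, -8, 19)
Step 1: (-11, -8, 19) -> (-(19), -(-11), -(-8)) = (-19, 11, 8)

Answer: -19 11 8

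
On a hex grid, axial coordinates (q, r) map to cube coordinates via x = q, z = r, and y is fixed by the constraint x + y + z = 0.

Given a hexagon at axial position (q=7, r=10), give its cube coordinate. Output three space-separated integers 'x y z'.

Answer: 7 -17 10

Derivation:
x = q = 7
z = r = 10
y = -x - z = -(7) - (10) = -17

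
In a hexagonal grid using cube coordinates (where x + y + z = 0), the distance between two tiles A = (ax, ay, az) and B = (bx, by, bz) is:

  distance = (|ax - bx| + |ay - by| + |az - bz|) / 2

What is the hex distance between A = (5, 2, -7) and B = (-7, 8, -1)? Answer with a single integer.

|ax - bx| = |5 - (-7)| = 12
|ay - by| = |2 - 8| = 6
|az - bz| = |-7 - (-1)| = 6
distance = (12 + 6 + 6) / 2 = 24 / 2 = 12

Answer: 12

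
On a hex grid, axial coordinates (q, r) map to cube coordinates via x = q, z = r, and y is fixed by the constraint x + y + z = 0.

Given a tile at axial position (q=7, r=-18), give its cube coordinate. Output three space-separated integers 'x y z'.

Answer: 7 11 -18

Derivation:
x = q = 7
z = r = -18
y = -x - z = -(7) - (-18) = 11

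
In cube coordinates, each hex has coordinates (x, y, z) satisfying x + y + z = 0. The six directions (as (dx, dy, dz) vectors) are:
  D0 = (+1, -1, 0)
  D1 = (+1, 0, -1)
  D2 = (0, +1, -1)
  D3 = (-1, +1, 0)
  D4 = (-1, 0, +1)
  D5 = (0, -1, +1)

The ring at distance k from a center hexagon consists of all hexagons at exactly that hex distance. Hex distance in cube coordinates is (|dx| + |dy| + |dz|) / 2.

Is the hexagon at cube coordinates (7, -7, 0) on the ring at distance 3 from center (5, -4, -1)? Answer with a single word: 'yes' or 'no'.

Answer: yes

Derivation:
|px - cx| = |7 - 5| = 2
|py - cy| = |-7 - (-4)| = 3
|pz - cz| = |0 - (-1)| = 1
distance = (2+3+1)/2 = 6/2 = 3
radius = 3; distance == radius -> yes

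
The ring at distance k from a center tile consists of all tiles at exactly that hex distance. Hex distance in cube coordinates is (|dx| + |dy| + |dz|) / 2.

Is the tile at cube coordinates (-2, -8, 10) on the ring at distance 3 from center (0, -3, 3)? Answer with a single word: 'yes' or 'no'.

Answer: no

Derivation:
|px - cx| = |-2 - 0| = 2
|py - cy| = |-8 - (-3)| = 5
|pz - cz| = |10 - 3| = 7
distance = (2+5+7)/2 = 14/2 = 7
radius = 3; distance != radius -> no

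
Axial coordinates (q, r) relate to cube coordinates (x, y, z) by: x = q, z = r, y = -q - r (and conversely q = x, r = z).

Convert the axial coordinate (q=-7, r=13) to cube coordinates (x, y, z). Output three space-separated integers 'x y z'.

x = q = -7
z = r = 13
y = -x - z = -(-7) - (13) = -6

Answer: -7 -6 13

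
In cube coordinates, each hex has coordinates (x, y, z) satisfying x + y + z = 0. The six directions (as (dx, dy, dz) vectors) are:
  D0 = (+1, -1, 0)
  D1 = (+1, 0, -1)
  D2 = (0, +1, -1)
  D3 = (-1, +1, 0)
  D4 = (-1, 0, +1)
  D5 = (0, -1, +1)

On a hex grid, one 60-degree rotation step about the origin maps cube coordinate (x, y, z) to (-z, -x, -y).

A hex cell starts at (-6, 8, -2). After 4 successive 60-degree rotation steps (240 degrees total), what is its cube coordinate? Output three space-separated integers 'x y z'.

Start: (-6, 8, -2)
Step 1: (-6, 8, -2) -> (-(-2), -(-6), -(8)) = (2, 6, -8)
Step 2: (2, 6, -8) -> (-(-8), -(2), -(6)) = (8, -2, -6)
Step 3: (8, -2, -6) -> (-(-6), -(8), -(-2)) = (6, -8, 2)
Step 4: (6, -8, 2) -> (-(2), -(6), -(-8)) = (-2, -6, 8)

Answer: -2 -6 8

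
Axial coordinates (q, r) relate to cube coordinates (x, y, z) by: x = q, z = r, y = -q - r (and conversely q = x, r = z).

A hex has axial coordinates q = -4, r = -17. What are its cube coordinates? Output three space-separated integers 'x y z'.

Answer: -4 21 -17

Derivation:
x = q = -4
z = r = -17
y = -x - z = -(-4) - (-17) = 21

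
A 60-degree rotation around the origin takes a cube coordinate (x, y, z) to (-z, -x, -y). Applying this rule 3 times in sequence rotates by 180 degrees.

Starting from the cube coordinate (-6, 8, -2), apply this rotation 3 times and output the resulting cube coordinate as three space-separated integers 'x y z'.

Answer: 6 -8 2

Derivation:
Start: (-6, 8, -2)
Step 1: (-6, 8, -2) -> (-(-2), -(-6), -(8)) = (2, 6, -8)
Step 2: (2, 6, -8) -> (-(-8), -(2), -(6)) = (8, -2, -6)
Step 3: (8, -2, -6) -> (-(-6), -(8), -(-2)) = (6, -8, 2)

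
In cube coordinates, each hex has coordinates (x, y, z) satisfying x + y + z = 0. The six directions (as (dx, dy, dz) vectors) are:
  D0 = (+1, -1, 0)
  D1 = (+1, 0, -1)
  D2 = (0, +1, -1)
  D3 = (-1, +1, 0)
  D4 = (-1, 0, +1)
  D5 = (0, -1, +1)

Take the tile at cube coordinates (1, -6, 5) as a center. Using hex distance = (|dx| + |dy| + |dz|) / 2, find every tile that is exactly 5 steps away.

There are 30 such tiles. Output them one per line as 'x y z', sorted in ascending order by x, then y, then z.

Answer: -4 -6 10
-4 -5 9
-4 -4 8
-4 -3 7
-4 -2 6
-4 -1 5
-3 -7 10
-3 -1 4
-2 -8 10
-2 -1 3
-1 -9 10
-1 -1 2
0 -10 10
0 -1 1
1 -11 10
1 -1 0
2 -11 9
2 -2 0
3 -11 8
3 -3 0
4 -11 7
4 -4 0
5 -11 6
5 -5 0
6 -11 5
6 -10 4
6 -9 3
6 -8 2
6 -7 1
6 -6 0

Derivation:
Walk ring at distance 5 from (1, -6, 5):
Start at center + D4*5 = (-4, -6, 10)
  hex 0: (-4, -6, 10)
  hex 1: (-3, -7, 10)
  hex 2: (-2, -8, 10)
  hex 3: (-1, -9, 10)
  hex 4: (0, -10, 10)
  hex 5: (1, -11, 10)
  hex 6: (2, -11, 9)
  hex 7: (3, -11, 8)
  hex 8: (4, -11, 7)
  hex 9: (5, -11, 6)
  hex 10: (6, -11, 5)
  hex 11: (6, -10, 4)
  hex 12: (6, -9, 3)
  hex 13: (6, -8, 2)
  hex 14: (6, -7, 1)
  hex 15: (6, -6, 0)
  hex 16: (5, -5, 0)
  hex 17: (4, -4, 0)
  hex 18: (3, -3, 0)
  hex 19: (2, -2, 0)
  hex 20: (1, -1, 0)
  hex 21: (0, -1, 1)
  hex 22: (-1, -1, 2)
  hex 23: (-2, -1, 3)
  hex 24: (-3, -1, 4)
  hex 25: (-4, -1, 5)
  hex 26: (-4, -2, 6)
  hex 27: (-4, -3, 7)
  hex 28: (-4, -4, 8)
  hex 29: (-4, -5, 9)
Sorted: 30 hexes.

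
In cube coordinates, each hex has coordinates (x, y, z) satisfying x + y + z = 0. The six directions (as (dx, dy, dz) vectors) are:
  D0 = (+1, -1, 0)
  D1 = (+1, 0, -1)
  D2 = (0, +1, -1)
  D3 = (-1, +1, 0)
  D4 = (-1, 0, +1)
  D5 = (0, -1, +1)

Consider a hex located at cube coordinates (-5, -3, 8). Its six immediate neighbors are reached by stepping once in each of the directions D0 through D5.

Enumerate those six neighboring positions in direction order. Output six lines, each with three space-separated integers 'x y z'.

Center: (-5, -3, 8). Add each direction:
  D0: (-5, -3, 8) + (1, -1, 0) = (-4, -4, 8)
  D1: (-5, -3, 8) + (1, 0, -1) = (-4, -3, 7)
  D2: (-5, -3, 8) + (0, 1, -1) = (-5, -2, 7)
  D3: (-5, -3, 8) + (-1, 1, 0) = (-6, -2, 8)
  D4: (-5, -3, 8) + (-1, 0, 1) = (-6, -3, 9)
  D5: (-5, -3, 8) + (0, -1, 1) = (-5, -4, 9)

Answer: -4 -4 8
-4 -3 7
-5 -2 7
-6 -2 8
-6 -3 9
-5 -4 9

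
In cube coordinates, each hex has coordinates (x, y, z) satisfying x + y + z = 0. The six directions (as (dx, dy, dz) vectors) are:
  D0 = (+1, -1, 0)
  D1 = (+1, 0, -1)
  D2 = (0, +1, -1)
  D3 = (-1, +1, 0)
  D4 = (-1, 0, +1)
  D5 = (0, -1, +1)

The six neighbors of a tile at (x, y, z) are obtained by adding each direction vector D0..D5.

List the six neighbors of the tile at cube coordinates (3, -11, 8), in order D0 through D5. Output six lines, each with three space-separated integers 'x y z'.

Answer: 4 -12 8
4 -11 7
3 -10 7
2 -10 8
2 -11 9
3 -12 9

Derivation:
Center: (3, -11, 8). Add each direction:
  D0: (3, -11, 8) + (1, -1, 0) = (4, -12, 8)
  D1: (3, -11, 8) + (1, 0, -1) = (4, -11, 7)
  D2: (3, -11, 8) + (0, 1, -1) = (3, -10, 7)
  D3: (3, -11, 8) + (-1, 1, 0) = (2, -10, 8)
  D4: (3, -11, 8) + (-1, 0, 1) = (2, -11, 9)
  D5: (3, -11, 8) + (0, -1, 1) = (3, -12, 9)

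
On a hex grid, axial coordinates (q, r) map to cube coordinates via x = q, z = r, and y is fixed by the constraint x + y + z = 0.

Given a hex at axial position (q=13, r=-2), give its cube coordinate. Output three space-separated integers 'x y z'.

x = q = 13
z = r = -2
y = -x - z = -(13) - (-2) = -11

Answer: 13 -11 -2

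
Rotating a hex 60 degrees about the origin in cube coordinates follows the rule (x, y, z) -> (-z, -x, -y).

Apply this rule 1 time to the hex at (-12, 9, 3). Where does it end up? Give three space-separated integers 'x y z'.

Answer: -3 12 -9

Derivation:
Start: (-12, 9, 3)
Step 1: (-12, 9, 3) -> (-(3), -(-12), -(9)) = (-3, 12, -9)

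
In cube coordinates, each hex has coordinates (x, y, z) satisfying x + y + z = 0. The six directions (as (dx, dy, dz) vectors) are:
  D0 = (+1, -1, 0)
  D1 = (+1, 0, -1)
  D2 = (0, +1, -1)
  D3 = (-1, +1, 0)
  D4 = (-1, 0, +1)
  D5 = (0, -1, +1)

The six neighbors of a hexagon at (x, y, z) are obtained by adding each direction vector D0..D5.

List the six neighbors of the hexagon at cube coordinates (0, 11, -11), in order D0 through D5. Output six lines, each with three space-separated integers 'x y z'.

Answer: 1 10 -11
1 11 -12
0 12 -12
-1 12 -11
-1 11 -10
0 10 -10

Derivation:
Center: (0, 11, -11). Add each direction:
  D0: (0, 11, -11) + (1, -1, 0) = (1, 10, -11)
  D1: (0, 11, -11) + (1, 0, -1) = (1, 11, -12)
  D2: (0, 11, -11) + (0, 1, -1) = (0, 12, -12)
  D3: (0, 11, -11) + (-1, 1, 0) = (-1, 12, -11)
  D4: (0, 11, -11) + (-1, 0, 1) = (-1, 11, -10)
  D5: (0, 11, -11) + (0, -1, 1) = (0, 10, -10)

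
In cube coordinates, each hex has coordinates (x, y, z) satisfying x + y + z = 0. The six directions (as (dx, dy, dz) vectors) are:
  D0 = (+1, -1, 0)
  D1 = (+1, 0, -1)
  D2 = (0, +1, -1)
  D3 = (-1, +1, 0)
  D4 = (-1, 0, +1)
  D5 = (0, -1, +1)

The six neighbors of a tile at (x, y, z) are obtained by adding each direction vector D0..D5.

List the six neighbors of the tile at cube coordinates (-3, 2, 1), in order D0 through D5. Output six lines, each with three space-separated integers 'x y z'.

Center: (-3, 2, 1). Add each direction:
  D0: (-3, 2, 1) + (1, -1, 0) = (-2, 1, 1)
  D1: (-3, 2, 1) + (1, 0, -1) = (-2, 2, 0)
  D2: (-3, 2, 1) + (0, 1, -1) = (-3, 3, 0)
  D3: (-3, 2, 1) + (-1, 1, 0) = (-4, 3, 1)
  D4: (-3, 2, 1) + (-1, 0, 1) = (-4, 2, 2)
  D5: (-3, 2, 1) + (0, -1, 1) = (-3, 1, 2)

Answer: -2 1 1
-2 2 0
-3 3 0
-4 3 1
-4 2 2
-3 1 2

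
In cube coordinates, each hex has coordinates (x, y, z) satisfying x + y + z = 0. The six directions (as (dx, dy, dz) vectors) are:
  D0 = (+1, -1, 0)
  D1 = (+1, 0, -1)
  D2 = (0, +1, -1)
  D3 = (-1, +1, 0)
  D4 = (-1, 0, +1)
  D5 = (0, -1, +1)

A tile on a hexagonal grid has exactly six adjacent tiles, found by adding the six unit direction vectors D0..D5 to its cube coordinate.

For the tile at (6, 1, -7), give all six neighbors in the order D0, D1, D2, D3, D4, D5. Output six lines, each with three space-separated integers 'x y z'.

Answer: 7 0 -7
7 1 -8
6 2 -8
5 2 -7
5 1 -6
6 0 -6

Derivation:
Center: (6, 1, -7). Add each direction:
  D0: (6, 1, -7) + (1, -1, 0) = (7, 0, -7)
  D1: (6, 1, -7) + (1, 0, -1) = (7, 1, -8)
  D2: (6, 1, -7) + (0, 1, -1) = (6, 2, -8)
  D3: (6, 1, -7) + (-1, 1, 0) = (5, 2, -7)
  D4: (6, 1, -7) + (-1, 0, 1) = (5, 1, -6)
  D5: (6, 1, -7) + (0, -1, 1) = (6, 0, -6)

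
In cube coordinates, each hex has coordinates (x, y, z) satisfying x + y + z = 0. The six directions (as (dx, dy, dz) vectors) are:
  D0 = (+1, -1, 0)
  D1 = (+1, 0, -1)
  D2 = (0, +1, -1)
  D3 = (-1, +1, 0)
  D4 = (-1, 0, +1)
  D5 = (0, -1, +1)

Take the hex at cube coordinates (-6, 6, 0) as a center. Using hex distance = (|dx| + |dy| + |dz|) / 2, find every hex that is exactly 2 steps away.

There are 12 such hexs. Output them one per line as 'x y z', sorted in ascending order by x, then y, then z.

Answer: -8 6 2
-8 7 1
-8 8 0
-7 5 2
-7 8 -1
-6 4 2
-6 8 -2
-5 4 1
-5 7 -2
-4 4 0
-4 5 -1
-4 6 -2

Derivation:
Walk ring at distance 2 from (-6, 6, 0):
Start at center + D4*2 = (-8, 6, 2)
  hex 0: (-8, 6, 2)
  hex 1: (-7, 5, 2)
  hex 2: (-6, 4, 2)
  hex 3: (-5, 4, 1)
  hex 4: (-4, 4, 0)
  hex 5: (-4, 5, -1)
  hex 6: (-4, 6, -2)
  hex 7: (-5, 7, -2)
  hex 8: (-6, 8, -2)
  hex 9: (-7, 8, -1)
  hex 10: (-8, 8, 0)
  hex 11: (-8, 7, 1)
Sorted: 12 hexes.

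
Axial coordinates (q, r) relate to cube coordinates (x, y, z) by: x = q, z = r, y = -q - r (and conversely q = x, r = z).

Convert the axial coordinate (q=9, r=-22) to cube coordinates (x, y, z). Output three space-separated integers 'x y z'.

x = q = 9
z = r = -22
y = -x - z = -(9) - (-22) = 13

Answer: 9 13 -22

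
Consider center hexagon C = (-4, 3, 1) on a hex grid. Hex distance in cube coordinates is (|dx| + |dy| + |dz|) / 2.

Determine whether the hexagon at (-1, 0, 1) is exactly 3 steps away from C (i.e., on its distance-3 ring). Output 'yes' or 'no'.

|px - cx| = |-1 - (-4)| = 3
|py - cy| = |0 - 3| = 3
|pz - cz| = |1 - 1| = 0
distance = (3+3+0)/2 = 6/2 = 3
radius = 3; distance == radius -> yes

Answer: yes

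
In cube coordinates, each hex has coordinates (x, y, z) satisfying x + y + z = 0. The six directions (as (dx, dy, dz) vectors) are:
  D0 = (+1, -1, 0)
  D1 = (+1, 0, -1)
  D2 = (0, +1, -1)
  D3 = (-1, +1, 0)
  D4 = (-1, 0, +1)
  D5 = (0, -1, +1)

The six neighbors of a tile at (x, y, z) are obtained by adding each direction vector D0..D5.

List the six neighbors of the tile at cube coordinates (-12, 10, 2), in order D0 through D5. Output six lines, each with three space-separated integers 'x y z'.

Answer: -11 9 2
-11 10 1
-12 11 1
-13 11 2
-13 10 3
-12 9 3

Derivation:
Center: (-12, 10, 2). Add each direction:
  D0: (-12, 10, 2) + (1, -1, 0) = (-11, 9, 2)
  D1: (-12, 10, 2) + (1, 0, -1) = (-11, 10, 1)
  D2: (-12, 10, 2) + (0, 1, -1) = (-12, 11, 1)
  D3: (-12, 10, 2) + (-1, 1, 0) = (-13, 11, 2)
  D4: (-12, 10, 2) + (-1, 0, 1) = (-13, 10, 3)
  D5: (-12, 10, 2) + (0, -1, 1) = (-12, 9, 3)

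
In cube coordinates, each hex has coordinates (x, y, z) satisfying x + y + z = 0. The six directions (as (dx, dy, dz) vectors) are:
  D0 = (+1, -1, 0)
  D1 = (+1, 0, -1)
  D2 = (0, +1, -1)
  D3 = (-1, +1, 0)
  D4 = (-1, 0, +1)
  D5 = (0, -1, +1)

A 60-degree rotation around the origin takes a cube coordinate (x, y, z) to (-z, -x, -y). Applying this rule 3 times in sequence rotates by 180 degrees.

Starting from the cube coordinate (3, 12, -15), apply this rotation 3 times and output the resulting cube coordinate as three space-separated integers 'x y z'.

Answer: -3 -12 15

Derivation:
Start: (3, 12, -15)
Step 1: (3, 12, -15) -> (-(-15), -(3), -(12)) = (15, -3, -12)
Step 2: (15, -3, -12) -> (-(-12), -(15), -(-3)) = (12, -15, 3)
Step 3: (12, -15, 3) -> (-(3), -(12), -(-15)) = (-3, -12, 15)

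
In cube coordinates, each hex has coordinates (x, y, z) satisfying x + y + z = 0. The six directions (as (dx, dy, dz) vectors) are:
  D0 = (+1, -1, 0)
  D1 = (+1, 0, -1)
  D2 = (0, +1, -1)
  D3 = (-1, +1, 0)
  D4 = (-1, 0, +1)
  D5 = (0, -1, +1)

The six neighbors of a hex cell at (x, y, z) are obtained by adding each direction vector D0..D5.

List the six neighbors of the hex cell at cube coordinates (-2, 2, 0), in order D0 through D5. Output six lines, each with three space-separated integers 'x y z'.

Answer: -1 1 0
-1 2 -1
-2 3 -1
-3 3 0
-3 2 1
-2 1 1

Derivation:
Center: (-2, 2, 0). Add each direction:
  D0: (-2, 2, 0) + (1, -1, 0) = (-1, 1, 0)
  D1: (-2, 2, 0) + (1, 0, -1) = (-1, 2, -1)
  D2: (-2, 2, 0) + (0, 1, -1) = (-2, 3, -1)
  D3: (-2, 2, 0) + (-1, 1, 0) = (-3, 3, 0)
  D4: (-2, 2, 0) + (-1, 0, 1) = (-3, 2, 1)
  D5: (-2, 2, 0) + (0, -1, 1) = (-2, 1, 1)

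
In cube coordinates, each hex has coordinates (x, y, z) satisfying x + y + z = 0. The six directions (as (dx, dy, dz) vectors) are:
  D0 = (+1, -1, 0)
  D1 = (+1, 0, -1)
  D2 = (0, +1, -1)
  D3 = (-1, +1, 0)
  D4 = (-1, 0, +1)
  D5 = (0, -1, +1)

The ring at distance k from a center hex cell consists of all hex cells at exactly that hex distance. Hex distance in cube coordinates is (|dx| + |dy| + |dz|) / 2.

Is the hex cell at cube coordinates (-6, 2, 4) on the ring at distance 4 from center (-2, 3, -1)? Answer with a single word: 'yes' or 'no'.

Answer: no

Derivation:
|px - cx| = |-6 - (-2)| = 4
|py - cy| = |2 - 3| = 1
|pz - cz| = |4 - (-1)| = 5
distance = (4+1+5)/2 = 10/2 = 5
radius = 4; distance != radius -> no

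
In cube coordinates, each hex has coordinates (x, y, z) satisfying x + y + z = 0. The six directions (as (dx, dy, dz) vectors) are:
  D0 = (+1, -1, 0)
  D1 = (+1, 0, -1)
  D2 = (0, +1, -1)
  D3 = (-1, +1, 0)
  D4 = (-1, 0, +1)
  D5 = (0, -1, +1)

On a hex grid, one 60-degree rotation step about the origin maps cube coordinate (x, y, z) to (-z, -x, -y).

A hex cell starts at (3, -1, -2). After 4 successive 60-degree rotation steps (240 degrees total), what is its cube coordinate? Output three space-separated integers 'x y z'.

Start: (3, -1, -2)
Step 1: (3, -1, -2) -> (-(-2), -(3), -(-1)) = (2, -3, 1)
Step 2: (2, -3, 1) -> (-(1), -(2), -(-3)) = (-1, -2, 3)
Step 3: (-1, -2, 3) -> (-(3), -(-1), -(-2)) = (-3, 1, 2)
Step 4: (-3, 1, 2) -> (-(2), -(-3), -(1)) = (-2, 3, -1)

Answer: -2 3 -1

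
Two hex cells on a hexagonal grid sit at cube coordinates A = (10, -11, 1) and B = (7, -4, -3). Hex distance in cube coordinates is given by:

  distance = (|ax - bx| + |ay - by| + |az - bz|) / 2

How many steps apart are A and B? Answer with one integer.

Answer: 7

Derivation:
|ax - bx| = |10 - 7| = 3
|ay - by| = |-11 - (-4)| = 7
|az - bz| = |1 - (-3)| = 4
distance = (3 + 7 + 4) / 2 = 14 / 2 = 7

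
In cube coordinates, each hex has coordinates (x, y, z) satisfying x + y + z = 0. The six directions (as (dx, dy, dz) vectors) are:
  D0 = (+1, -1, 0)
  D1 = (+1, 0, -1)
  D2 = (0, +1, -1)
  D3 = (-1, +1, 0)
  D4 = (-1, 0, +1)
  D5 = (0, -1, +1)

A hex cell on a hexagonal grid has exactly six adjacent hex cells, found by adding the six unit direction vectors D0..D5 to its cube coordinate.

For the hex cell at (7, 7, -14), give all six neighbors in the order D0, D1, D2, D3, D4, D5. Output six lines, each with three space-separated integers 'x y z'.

Answer: 8 6 -14
8 7 -15
7 8 -15
6 8 -14
6 7 -13
7 6 -13

Derivation:
Center: (7, 7, -14). Add each direction:
  D0: (7, 7, -14) + (1, -1, 0) = (8, 6, -14)
  D1: (7, 7, -14) + (1, 0, -1) = (8, 7, -15)
  D2: (7, 7, -14) + (0, 1, -1) = (7, 8, -15)
  D3: (7, 7, -14) + (-1, 1, 0) = (6, 8, -14)
  D4: (7, 7, -14) + (-1, 0, 1) = (6, 7, -13)
  D5: (7, 7, -14) + (0, -1, 1) = (7, 6, -13)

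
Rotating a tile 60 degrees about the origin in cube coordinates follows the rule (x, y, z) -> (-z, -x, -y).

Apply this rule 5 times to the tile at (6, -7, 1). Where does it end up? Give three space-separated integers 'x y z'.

Answer: 7 -1 -6

Derivation:
Start: (6, -7, 1)
Step 1: (6, -7, 1) -> (-(1), -(6), -(-7)) = (-1, -6, 7)
Step 2: (-1, -6, 7) -> (-(7), -(-1), -(-6)) = (-7, 1, 6)
Step 3: (-7, 1, 6) -> (-(6), -(-7), -(1)) = (-6, 7, -1)
Step 4: (-6, 7, -1) -> (-(-1), -(-6), -(7)) = (1, 6, -7)
Step 5: (1, 6, -7) -> (-(-7), -(1), -(6)) = (7, -1, -6)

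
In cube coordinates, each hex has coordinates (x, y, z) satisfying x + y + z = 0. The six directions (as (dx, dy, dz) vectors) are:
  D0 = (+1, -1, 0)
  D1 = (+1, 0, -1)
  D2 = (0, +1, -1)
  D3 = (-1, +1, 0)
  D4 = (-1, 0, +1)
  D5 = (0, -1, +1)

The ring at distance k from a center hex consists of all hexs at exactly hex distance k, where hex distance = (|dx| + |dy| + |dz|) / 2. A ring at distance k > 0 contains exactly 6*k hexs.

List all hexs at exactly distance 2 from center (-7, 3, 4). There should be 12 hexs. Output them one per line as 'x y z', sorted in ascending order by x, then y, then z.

Walk ring at distance 2 from (-7, 3, 4):
Start at center + D4*2 = (-9, 3, 6)
  hex 0: (-9, 3, 6)
  hex 1: (-8, 2, 6)
  hex 2: (-7, 1, 6)
  hex 3: (-6, 1, 5)
  hex 4: (-5, 1, 4)
  hex 5: (-5, 2, 3)
  hex 6: (-5, 3, 2)
  hex 7: (-6, 4, 2)
  hex 8: (-7, 5, 2)
  hex 9: (-8, 5, 3)
  hex 10: (-9, 5, 4)
  hex 11: (-9, 4, 5)
Sorted: 12 hexes.

Answer: -9 3 6
-9 4 5
-9 5 4
-8 2 6
-8 5 3
-7 1 6
-7 5 2
-6 1 5
-6 4 2
-5 1 4
-5 2 3
-5 3 2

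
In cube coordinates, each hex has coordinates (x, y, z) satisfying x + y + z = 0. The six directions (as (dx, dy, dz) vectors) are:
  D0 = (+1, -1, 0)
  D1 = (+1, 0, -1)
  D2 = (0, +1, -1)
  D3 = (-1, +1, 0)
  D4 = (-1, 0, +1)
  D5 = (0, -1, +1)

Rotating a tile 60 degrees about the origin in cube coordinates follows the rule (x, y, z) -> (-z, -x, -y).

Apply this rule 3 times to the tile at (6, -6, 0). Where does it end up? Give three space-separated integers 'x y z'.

Start: (6, -6, 0)
Step 1: (6, -6, 0) -> (-(0), -(6), -(-6)) = (0, -6, 6)
Step 2: (0, -6, 6) -> (-(6), -(0), -(-6)) = (-6, 0, 6)
Step 3: (-6, 0, 6) -> (-(6), -(-6), -(0)) = (-6, 6, 0)

Answer: -6 6 0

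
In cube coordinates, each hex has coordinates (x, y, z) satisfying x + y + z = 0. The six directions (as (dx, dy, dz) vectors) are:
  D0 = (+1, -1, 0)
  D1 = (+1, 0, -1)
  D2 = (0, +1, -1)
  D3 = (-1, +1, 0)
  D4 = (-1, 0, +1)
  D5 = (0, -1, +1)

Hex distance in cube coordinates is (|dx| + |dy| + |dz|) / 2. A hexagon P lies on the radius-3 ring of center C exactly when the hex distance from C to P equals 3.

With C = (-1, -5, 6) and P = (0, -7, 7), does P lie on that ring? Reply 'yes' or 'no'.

|px - cx| = |0 - (-1)| = 1
|py - cy| = |-7 - (-5)| = 2
|pz - cz| = |7 - 6| = 1
distance = (1+2+1)/2 = 4/2 = 2
radius = 3; distance != radius -> no

Answer: no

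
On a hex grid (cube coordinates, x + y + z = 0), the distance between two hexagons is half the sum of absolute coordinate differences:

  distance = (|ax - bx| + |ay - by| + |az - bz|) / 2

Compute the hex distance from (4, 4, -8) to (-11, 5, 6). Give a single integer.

Answer: 15

Derivation:
|ax - bx| = |4 - (-11)| = 15
|ay - by| = |4 - 5| = 1
|az - bz| = |-8 - 6| = 14
distance = (15 + 1 + 14) / 2 = 30 / 2 = 15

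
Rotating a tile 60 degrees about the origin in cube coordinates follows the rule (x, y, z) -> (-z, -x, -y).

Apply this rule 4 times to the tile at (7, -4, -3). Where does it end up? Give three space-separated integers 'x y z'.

Answer: -3 7 -4

Derivation:
Start: (7, -4, -3)
Step 1: (7, -4, -3) -> (-(-3), -(7), -(-4)) = (3, -7, 4)
Step 2: (3, -7, 4) -> (-(4), -(3), -(-7)) = (-4, -3, 7)
Step 3: (-4, -3, 7) -> (-(7), -(-4), -(-3)) = (-7, 4, 3)
Step 4: (-7, 4, 3) -> (-(3), -(-7), -(4)) = (-3, 7, -4)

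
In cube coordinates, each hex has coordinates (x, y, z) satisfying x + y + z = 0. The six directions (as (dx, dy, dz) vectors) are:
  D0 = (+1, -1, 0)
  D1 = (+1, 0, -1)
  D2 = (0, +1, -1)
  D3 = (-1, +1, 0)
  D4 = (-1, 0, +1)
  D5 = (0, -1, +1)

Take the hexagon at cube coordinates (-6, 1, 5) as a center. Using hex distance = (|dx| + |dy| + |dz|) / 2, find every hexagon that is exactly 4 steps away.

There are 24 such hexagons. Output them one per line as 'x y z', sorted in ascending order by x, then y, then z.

Answer: -10 1 9
-10 2 8
-10 3 7
-10 4 6
-10 5 5
-9 0 9
-9 5 4
-8 -1 9
-8 5 3
-7 -2 9
-7 5 2
-6 -3 9
-6 5 1
-5 -3 8
-5 4 1
-4 -3 7
-4 3 1
-3 -3 6
-3 2 1
-2 -3 5
-2 -2 4
-2 -1 3
-2 0 2
-2 1 1

Derivation:
Walk ring at distance 4 from (-6, 1, 5):
Start at center + D4*4 = (-10, 1, 9)
  hex 0: (-10, 1, 9)
  hex 1: (-9, 0, 9)
  hex 2: (-8, -1, 9)
  hex 3: (-7, -2, 9)
  hex 4: (-6, -3, 9)
  hex 5: (-5, -3, 8)
  hex 6: (-4, -3, 7)
  hex 7: (-3, -3, 6)
  hex 8: (-2, -3, 5)
  hex 9: (-2, -2, 4)
  hex 10: (-2, -1, 3)
  hex 11: (-2, 0, 2)
  hex 12: (-2, 1, 1)
  hex 13: (-3, 2, 1)
  hex 14: (-4, 3, 1)
  hex 15: (-5, 4, 1)
  hex 16: (-6, 5, 1)
  hex 17: (-7, 5, 2)
  hex 18: (-8, 5, 3)
  hex 19: (-9, 5, 4)
  hex 20: (-10, 5, 5)
  hex 21: (-10, 4, 6)
  hex 22: (-10, 3, 7)
  hex 23: (-10, 2, 8)
Sorted: 24 hexes.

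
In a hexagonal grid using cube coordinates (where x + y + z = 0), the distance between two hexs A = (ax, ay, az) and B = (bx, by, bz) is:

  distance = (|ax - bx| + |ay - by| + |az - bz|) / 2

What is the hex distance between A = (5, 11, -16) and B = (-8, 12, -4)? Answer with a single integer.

Answer: 13

Derivation:
|ax - bx| = |5 - (-8)| = 13
|ay - by| = |11 - 12| = 1
|az - bz| = |-16 - (-4)| = 12
distance = (13 + 1 + 12) / 2 = 26 / 2 = 13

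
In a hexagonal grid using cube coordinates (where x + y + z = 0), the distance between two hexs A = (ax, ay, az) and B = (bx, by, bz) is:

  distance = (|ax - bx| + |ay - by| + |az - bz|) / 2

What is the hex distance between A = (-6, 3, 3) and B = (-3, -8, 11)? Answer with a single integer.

Answer: 11

Derivation:
|ax - bx| = |-6 - (-3)| = 3
|ay - by| = |3 - (-8)| = 11
|az - bz| = |3 - 11| = 8
distance = (3 + 11 + 8) / 2 = 22 / 2 = 11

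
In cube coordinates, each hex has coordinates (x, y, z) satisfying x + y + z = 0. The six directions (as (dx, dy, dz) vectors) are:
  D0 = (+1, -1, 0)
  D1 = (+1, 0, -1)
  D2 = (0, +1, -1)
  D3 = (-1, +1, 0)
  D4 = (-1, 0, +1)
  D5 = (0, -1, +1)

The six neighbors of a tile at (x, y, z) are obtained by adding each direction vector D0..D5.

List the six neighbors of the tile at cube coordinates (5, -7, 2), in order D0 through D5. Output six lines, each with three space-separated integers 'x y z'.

Center: (5, -7, 2). Add each direction:
  D0: (5, -7, 2) + (1, -1, 0) = (6, -8, 2)
  D1: (5, -7, 2) + (1, 0, -1) = (6, -7, 1)
  D2: (5, -7, 2) + (0, 1, -1) = (5, -6, 1)
  D3: (5, -7, 2) + (-1, 1, 0) = (4, -6, 2)
  D4: (5, -7, 2) + (-1, 0, 1) = (4, -7, 3)
  D5: (5, -7, 2) + (0, -1, 1) = (5, -8, 3)

Answer: 6 -8 2
6 -7 1
5 -6 1
4 -6 2
4 -7 3
5 -8 3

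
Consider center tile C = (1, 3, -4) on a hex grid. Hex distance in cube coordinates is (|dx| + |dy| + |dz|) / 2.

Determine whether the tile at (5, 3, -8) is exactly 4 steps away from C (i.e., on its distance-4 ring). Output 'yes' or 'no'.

|px - cx| = |5 - 1| = 4
|py - cy| = |3 - 3| = 0
|pz - cz| = |-8 - (-4)| = 4
distance = (4+0+4)/2 = 8/2 = 4
radius = 4; distance == radius -> yes

Answer: yes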